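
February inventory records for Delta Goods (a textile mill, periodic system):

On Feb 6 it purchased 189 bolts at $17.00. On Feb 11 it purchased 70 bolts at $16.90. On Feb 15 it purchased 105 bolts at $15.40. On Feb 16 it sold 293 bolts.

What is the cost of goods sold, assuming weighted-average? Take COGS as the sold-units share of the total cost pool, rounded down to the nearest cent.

COGS = $4,840.13

Feb 16, sell 293: 293/364 × $6,013.00 → $4,840.13
Ending inventory (cost pool remaining) = $1,172.87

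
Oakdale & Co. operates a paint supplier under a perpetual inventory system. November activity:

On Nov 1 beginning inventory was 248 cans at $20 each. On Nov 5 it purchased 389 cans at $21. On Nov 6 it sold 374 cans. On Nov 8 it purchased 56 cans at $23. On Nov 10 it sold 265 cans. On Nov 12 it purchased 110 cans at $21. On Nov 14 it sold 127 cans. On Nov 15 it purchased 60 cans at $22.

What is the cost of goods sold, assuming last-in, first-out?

COGS = $15,987

Nov 6, 374 sold [LIFO — newest first]: 374 @ $21 = $7,854
Nov 10, 265 sold [LIFO — newest first]: 56 @ $23 + 15 @ $21 + 194 @ $20 = $5,483
Nov 14, 127 sold [LIFO — newest first]: 110 @ $21 + 17 @ $20 = $2,650
Total COGS = $7,854 + $5,483 + $2,650 = $15,987
Ending inventory: 37 @ $20 + 60 @ $22 = $2,060
Check: goods available $18,047 = COGS $15,987 + ending $2,060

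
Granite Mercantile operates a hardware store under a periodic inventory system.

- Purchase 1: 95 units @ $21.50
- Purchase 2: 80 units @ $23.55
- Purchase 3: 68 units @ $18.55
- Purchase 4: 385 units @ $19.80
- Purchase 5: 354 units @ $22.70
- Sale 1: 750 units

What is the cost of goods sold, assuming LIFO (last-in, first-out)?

Sale 1 (750) [LIFO — newest first]: 354 @ $22.70 + 385 @ $19.80 + 11 @ $18.55 = $15,862.85
Ending inventory: 95 @ $21.50 + 80 @ $23.55 + 57 @ $18.55 = $4,983.85
Check: goods available $20,846.70 = COGS $15,862.85 + ending $4,983.85

COGS = $15,862.85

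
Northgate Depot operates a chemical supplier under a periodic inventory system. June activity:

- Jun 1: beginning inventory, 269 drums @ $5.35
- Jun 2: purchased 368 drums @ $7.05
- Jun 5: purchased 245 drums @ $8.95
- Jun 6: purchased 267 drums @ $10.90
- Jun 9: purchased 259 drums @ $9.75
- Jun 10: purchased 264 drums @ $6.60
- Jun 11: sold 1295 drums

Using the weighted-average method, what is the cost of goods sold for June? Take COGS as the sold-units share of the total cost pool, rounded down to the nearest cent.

Jun 11, sell 1295: 1295/1672 × $13,404.25 → $10,381.88
Ending inventory (cost pool remaining) = $3,022.37

COGS = $10,381.88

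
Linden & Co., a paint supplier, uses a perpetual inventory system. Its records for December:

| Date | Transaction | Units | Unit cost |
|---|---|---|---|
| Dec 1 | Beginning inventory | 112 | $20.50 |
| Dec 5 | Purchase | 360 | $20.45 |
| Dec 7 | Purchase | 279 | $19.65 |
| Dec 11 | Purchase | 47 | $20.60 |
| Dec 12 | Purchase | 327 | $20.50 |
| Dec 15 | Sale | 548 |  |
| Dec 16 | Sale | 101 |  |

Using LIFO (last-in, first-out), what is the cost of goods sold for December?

COGS = $13,075.45

Dec 15, 548 sold [LIFO — newest first]: 327 @ $20.50 + 47 @ $20.60 + 174 @ $19.65 = $11,090.80
Dec 16, 101 sold [LIFO — newest first]: 101 @ $19.65 = $1,984.65
Total COGS = $11,090.80 + $1,984.65 = $13,075.45
Ending inventory: 112 @ $20.50 + 360 @ $20.45 + 4 @ $19.65 = $9,736.60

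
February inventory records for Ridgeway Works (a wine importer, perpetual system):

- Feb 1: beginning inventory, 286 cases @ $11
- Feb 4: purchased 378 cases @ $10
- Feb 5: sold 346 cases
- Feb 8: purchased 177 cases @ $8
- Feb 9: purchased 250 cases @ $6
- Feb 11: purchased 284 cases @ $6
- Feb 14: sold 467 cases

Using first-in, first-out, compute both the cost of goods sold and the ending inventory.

Feb 5, 346 sold [FIFO — oldest first]: 286 @ $11 + 60 @ $10 = $3,746
Feb 14, 467 sold [FIFO — oldest first]: 318 @ $10 + 149 @ $8 = $4,372
Total COGS = $3,746 + $4,372 = $8,118
Ending inventory: 28 @ $8 + 250 @ $6 + 284 @ $6 = $3,428

COGS = $8,118; ending inventory = $3,428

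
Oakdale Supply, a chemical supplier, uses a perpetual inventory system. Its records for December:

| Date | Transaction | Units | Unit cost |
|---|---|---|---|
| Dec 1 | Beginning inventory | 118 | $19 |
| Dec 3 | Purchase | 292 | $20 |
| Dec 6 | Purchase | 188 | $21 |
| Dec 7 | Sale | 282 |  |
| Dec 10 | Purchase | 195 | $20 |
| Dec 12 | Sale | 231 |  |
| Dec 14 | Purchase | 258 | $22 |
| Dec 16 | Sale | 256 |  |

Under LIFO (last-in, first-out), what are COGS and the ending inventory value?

Dec 7, 282 sold [LIFO — newest first]: 188 @ $21 + 94 @ $20 = $5,828
Dec 12, 231 sold [LIFO — newest first]: 195 @ $20 + 36 @ $20 = $4,620
Dec 16, 256 sold [LIFO — newest first]: 256 @ $22 = $5,632
Total COGS = $5,828 + $4,620 + $5,632 = $16,080
Ending inventory: 118 @ $19 + 162 @ $20 + 2 @ $22 = $5,526

COGS = $16,080; ending inventory = $5,526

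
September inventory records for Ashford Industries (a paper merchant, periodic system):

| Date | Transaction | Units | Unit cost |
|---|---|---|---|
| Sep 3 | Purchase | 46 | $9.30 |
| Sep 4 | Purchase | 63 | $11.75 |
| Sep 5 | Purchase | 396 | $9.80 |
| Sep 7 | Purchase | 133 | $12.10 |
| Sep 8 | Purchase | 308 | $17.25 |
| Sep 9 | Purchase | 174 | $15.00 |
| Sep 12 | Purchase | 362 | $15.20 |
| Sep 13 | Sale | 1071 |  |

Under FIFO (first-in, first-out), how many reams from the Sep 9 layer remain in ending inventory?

Sep 13, 1071 sold [FIFO — oldest first]: 46 @ $9.30 + 63 @ $11.75 + 396 @ $9.80 + 133 @ $12.10 + 308 @ $17.25 + 125 @ $15.00 = $13,846.15
Ending inventory: 49 @ $15.00 + 362 @ $15.20 = $6,237.40

49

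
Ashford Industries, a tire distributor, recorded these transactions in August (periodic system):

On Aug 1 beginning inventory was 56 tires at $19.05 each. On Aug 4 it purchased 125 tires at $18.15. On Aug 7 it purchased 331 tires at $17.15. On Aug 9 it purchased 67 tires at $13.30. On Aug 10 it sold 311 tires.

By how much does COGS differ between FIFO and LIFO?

FIFO COGS: 56 @ $19.05 + 125 @ $18.15 + 130 @ $17.15 = $5,565.05
LIFO COGS: 67 @ $13.30 + 244 @ $17.15 = $5,075.70
Difference = |$5,565.05 − $5,075.70| = $489.35

$489.35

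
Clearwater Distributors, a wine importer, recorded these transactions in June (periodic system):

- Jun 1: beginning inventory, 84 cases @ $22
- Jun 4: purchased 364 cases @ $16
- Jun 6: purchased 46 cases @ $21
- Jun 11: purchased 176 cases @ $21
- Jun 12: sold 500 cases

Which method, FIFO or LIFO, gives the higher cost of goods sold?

LIFO

FIFO COGS: 84 @ $22 + 364 @ $16 + 46 @ $21 + 6 @ $21 = $8,764
LIFO COGS: 176 @ $21 + 46 @ $21 + 278 @ $16 = $9,110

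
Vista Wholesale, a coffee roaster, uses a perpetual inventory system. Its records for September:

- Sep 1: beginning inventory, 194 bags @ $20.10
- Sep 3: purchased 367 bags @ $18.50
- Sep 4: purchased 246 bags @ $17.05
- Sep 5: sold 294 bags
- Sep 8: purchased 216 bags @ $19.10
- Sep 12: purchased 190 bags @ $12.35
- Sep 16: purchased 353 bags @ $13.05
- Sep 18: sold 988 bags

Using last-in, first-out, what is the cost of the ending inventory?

Ending inventory = $5,564.40

Sep 5, 294 sold [LIFO — newest first]: 246 @ $17.05 + 48 @ $18.50 = $5,082.30
Sep 18, 988 sold [LIFO — newest first]: 353 @ $13.05 + 190 @ $12.35 + 216 @ $19.10 + 229 @ $18.50 = $15,315.25
Total COGS = $5,082.30 + $15,315.25 = $20,397.55
Ending inventory: 194 @ $20.10 + 90 @ $18.50 = $5,564.40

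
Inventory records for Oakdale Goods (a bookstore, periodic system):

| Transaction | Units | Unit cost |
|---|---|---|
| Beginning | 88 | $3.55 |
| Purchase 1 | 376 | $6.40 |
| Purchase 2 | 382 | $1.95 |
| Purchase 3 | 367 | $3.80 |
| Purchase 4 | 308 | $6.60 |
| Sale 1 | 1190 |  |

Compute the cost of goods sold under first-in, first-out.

COGS = $4,770.90

Sale 1 (1190) [FIFO — oldest first]: 88 @ $3.55 + 376 @ $6.40 + 382 @ $1.95 + 344 @ $3.80 = $4,770.90
Ending inventory: 23 @ $3.80 + 308 @ $6.60 = $2,120.20
Check: goods available $6,891.10 = COGS $4,770.90 + ending $2,120.20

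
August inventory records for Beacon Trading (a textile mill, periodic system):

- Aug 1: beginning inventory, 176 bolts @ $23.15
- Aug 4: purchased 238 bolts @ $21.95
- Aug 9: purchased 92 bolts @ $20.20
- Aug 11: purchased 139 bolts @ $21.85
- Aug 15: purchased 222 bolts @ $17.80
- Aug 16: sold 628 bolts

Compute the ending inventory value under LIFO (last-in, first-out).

Ending inventory = $5,457.25

Aug 16, 628 sold [LIFO — newest first]: 222 @ $17.80 + 139 @ $21.85 + 92 @ $20.20 + 175 @ $21.95 = $12,688.40
Ending inventory: 176 @ $23.15 + 63 @ $21.95 = $5,457.25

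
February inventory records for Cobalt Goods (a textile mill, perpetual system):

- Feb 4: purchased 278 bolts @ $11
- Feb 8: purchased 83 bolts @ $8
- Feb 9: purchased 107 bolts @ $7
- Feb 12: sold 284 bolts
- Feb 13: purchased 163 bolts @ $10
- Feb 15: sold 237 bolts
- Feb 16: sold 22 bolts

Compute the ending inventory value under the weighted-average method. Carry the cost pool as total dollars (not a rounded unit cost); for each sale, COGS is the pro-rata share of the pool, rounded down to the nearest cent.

Ending inventory = $859.17

After Feb 4: 278 on hand, pool $3,058.00 (≈ $11.0000 each)
After Feb 8: 361 on hand, pool $3,722.00 (≈ $10.3102 each)
After Feb 9: 468 on hand, pool $4,471.00 (≈ $9.5534 each)
Feb 12, sell 284: 284/468 × $4,471.00 → $2,713.17
After Feb 13: 347 on hand, pool $3,387.83 (≈ $9.7632 each)
Feb 15, sell 237: 237/347 × $3,387.83 → $2,313.87
Feb 16, sell 22: 22/110 × $1,073.96 → $214.79
Total COGS = $2,713.17 + $2,313.87 + $214.79 = $5,241.83
Ending inventory (cost pool remaining) = $859.17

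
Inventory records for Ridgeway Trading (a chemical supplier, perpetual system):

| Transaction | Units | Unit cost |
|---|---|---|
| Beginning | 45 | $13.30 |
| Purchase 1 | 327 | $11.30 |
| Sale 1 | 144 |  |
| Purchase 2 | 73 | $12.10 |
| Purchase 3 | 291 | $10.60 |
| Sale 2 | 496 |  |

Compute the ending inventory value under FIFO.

Sale 1 (144) [FIFO — oldest first]: 45 @ $13.30 + 99 @ $11.30 = $1,717.20
Sale 2 (496) [FIFO — oldest first]: 228 @ $11.30 + 73 @ $12.10 + 195 @ $10.60 = $5,526.70
Total COGS = $1,717.20 + $5,526.70 = $7,243.90
Ending inventory: 96 @ $10.60 = $1,017.60
Check: goods available $8,261.50 = COGS $7,243.90 + ending $1,017.60

Ending inventory = $1,017.60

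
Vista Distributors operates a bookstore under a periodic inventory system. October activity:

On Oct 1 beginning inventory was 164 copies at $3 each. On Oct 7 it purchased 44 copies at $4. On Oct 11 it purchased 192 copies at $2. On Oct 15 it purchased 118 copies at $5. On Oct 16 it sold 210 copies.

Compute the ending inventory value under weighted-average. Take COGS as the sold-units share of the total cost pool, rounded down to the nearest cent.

Oct 16, sell 210: 210/518 × $1,642.00 → $665.67
Ending inventory (cost pool remaining) = $976.33

Ending inventory = $976.33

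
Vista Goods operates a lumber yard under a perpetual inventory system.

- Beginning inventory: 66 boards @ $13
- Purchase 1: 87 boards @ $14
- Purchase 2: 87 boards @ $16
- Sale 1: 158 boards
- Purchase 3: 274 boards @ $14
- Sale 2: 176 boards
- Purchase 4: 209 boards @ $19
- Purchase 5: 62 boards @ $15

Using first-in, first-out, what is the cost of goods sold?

COGS = $4,784

Sale 1 (158) [FIFO — oldest first]: 66 @ $13 + 87 @ $14 + 5 @ $16 = $2,156
Sale 2 (176) [FIFO — oldest first]: 82 @ $16 + 94 @ $14 = $2,628
Total COGS = $2,156 + $2,628 = $4,784
Ending inventory: 180 @ $14 + 209 @ $19 + 62 @ $15 = $7,421
Check: goods available $12,205 = COGS $4,784 + ending $7,421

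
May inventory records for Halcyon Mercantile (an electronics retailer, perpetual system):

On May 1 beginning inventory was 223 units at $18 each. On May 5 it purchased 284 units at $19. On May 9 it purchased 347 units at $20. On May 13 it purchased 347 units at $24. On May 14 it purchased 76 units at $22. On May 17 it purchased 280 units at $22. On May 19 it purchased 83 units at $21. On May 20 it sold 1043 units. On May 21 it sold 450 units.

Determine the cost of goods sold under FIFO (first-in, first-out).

May 20, 1043 sold [FIFO — oldest first]: 223 @ $18 + 284 @ $19 + 347 @ $20 + 189 @ $24 = $20,886
May 21, 450 sold [FIFO — oldest first]: 158 @ $24 + 76 @ $22 + 216 @ $22 = $10,216
Total COGS = $20,886 + $10,216 = $31,102
Ending inventory: 64 @ $22 + 83 @ $21 = $3,151

COGS = $31,102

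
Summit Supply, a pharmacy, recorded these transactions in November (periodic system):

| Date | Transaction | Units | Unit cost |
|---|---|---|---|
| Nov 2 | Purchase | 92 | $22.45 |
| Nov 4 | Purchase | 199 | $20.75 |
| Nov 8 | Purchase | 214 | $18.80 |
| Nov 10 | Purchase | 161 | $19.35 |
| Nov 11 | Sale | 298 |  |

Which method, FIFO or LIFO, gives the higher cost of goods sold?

FIFO COGS: 92 @ $22.45 + 199 @ $20.75 + 7 @ $18.80 = $6,326.25
LIFO COGS: 161 @ $19.35 + 137 @ $18.80 = $5,690.95

FIFO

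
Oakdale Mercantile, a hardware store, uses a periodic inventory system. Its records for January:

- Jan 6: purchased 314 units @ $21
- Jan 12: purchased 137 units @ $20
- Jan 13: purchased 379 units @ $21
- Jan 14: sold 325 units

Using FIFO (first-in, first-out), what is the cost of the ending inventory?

Ending inventory = $10,479

Jan 14, 325 sold [FIFO — oldest first]: 314 @ $21 + 11 @ $20 = $6,814
Ending inventory: 126 @ $20 + 379 @ $21 = $10,479
Check: goods available $17,293 = COGS $6,814 + ending $10,479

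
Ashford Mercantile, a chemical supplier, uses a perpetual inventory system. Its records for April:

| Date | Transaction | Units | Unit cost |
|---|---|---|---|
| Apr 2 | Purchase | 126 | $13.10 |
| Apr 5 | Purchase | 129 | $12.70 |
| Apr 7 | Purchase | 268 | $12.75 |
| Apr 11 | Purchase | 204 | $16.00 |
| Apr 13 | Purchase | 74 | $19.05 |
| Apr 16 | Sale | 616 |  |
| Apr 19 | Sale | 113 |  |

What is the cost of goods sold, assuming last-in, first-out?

COGS = $10,436.40

Apr 16, 616 sold [LIFO — newest first]: 74 @ $19.05 + 204 @ $16.00 + 268 @ $12.75 + 70 @ $12.70 = $8,979.70
Apr 19, 113 sold [LIFO — newest first]: 59 @ $12.70 + 54 @ $13.10 = $1,456.70
Total COGS = $8,979.70 + $1,456.70 = $10,436.40
Ending inventory: 72 @ $13.10 = $943.20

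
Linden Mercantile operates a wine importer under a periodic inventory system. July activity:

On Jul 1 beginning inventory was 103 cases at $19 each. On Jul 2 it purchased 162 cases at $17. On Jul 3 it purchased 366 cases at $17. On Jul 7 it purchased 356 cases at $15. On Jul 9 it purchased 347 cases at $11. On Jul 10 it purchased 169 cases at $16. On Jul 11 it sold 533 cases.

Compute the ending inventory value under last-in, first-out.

Jul 11, 533 sold [LIFO — newest first]: 169 @ $16 + 347 @ $11 + 17 @ $15 = $6,776
Ending inventory: 103 @ $19 + 162 @ $17 + 366 @ $17 + 339 @ $15 = $16,018

Ending inventory = $16,018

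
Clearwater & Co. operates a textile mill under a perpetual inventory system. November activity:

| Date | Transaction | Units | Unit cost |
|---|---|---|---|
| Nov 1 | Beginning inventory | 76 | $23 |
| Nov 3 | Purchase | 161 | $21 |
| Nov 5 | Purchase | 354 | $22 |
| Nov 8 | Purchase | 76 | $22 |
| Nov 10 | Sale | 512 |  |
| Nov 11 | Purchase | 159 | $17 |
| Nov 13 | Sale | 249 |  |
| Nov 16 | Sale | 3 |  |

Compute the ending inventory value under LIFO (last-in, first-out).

Nov 10, 512 sold [LIFO — newest first]: 76 @ $22 + 354 @ $22 + 82 @ $21 = $11,182
Nov 13, 249 sold [LIFO — newest first]: 159 @ $17 + 79 @ $21 + 11 @ $23 = $4,615
Nov 16, 3 sold [LIFO — newest first]: 3 @ $23 = $69
Total COGS = $11,182 + $4,615 + $69 = $15,866
Ending inventory: 62 @ $23 = $1,426

Ending inventory = $1,426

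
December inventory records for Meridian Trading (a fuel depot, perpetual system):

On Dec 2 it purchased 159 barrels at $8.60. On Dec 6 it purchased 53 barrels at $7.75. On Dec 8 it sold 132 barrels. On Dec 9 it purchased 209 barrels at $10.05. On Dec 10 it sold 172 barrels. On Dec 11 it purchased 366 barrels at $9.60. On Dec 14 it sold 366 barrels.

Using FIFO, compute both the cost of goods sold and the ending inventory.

COGS = $6,269.00; ending inventory = $1,123.20

Dec 8, 132 sold [FIFO — oldest first]: 132 @ $8.60 = $1,135.20
Dec 10, 172 sold [FIFO — oldest first]: 27 @ $8.60 + 53 @ $7.75 + 92 @ $10.05 = $1,567.55
Dec 14, 366 sold [FIFO — oldest first]: 117 @ $10.05 + 249 @ $9.60 = $3,566.25
Total COGS = $1,135.20 + $1,567.55 + $3,566.25 = $6,269.00
Ending inventory: 117 @ $9.60 = $1,123.20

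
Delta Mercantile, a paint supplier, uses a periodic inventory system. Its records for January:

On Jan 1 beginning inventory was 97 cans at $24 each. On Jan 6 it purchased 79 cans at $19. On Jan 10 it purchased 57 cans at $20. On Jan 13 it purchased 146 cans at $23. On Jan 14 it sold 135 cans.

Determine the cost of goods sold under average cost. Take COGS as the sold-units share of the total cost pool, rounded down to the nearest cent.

COGS = $2,966.08

Jan 14, sell 135: 135/379 × $8,327.00 → $2,966.08
Ending inventory (cost pool remaining) = $5,360.92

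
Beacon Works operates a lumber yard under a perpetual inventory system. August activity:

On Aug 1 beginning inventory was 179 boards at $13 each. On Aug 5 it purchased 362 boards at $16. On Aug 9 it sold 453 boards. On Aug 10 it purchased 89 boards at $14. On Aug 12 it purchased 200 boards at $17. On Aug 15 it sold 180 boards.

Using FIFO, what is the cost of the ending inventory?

Aug 9, 453 sold [FIFO — oldest first]: 179 @ $13 + 274 @ $16 = $6,711
Aug 15, 180 sold [FIFO — oldest first]: 88 @ $16 + 89 @ $14 + 3 @ $17 = $2,705
Total COGS = $6,711 + $2,705 = $9,416
Ending inventory: 197 @ $17 = $3,349

Ending inventory = $3,349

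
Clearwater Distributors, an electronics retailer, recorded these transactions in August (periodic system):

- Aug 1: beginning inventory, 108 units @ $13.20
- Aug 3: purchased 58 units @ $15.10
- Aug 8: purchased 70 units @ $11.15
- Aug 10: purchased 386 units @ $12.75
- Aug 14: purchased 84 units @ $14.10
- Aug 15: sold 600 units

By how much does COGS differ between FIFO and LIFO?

$65.70

FIFO COGS: 108 @ $13.20 + 58 @ $15.10 + 70 @ $11.15 + 364 @ $12.75 = $7,722.90
LIFO COGS: 84 @ $14.10 + 386 @ $12.75 + 70 @ $11.15 + 58 @ $15.10 + 2 @ $13.20 = $7,788.60
Difference = |$7,722.90 − $7,788.60| = $65.70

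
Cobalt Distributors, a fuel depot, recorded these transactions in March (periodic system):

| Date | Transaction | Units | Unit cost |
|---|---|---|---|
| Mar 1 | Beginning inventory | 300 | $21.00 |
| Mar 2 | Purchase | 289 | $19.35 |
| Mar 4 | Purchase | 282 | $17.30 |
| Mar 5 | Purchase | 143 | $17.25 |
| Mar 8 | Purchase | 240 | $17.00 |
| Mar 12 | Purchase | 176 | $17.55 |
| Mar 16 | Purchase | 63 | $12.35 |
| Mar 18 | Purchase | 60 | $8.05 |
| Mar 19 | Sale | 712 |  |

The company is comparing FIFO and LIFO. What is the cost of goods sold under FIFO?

FIFO COGS: 300 @ $21.00 + 289 @ $19.35 + 123 @ $17.30 = $14,020.05
LIFO COGS: 60 @ $8.05 + 63 @ $12.35 + 176 @ $17.55 + 240 @ $17.00 + 143 @ $17.25 + 30 @ $17.30 = $11,415.60

COGS = $14,020.05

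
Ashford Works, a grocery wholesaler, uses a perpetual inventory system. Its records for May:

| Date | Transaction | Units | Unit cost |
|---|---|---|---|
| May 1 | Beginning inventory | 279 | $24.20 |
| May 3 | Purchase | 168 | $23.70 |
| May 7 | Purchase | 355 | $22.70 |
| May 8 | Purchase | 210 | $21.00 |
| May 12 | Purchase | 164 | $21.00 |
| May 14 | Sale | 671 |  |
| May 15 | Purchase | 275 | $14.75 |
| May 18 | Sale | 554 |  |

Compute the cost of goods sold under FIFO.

COGS = $27,368.65

May 14, 671 sold [FIFO — oldest first]: 279 @ $24.20 + 168 @ $23.70 + 224 @ $22.70 = $15,818.20
May 18, 554 sold [FIFO — oldest first]: 131 @ $22.70 + 210 @ $21.00 + 164 @ $21.00 + 49 @ $14.75 = $11,550.45
Total COGS = $15,818.20 + $11,550.45 = $27,368.65
Ending inventory: 226 @ $14.75 = $3,333.50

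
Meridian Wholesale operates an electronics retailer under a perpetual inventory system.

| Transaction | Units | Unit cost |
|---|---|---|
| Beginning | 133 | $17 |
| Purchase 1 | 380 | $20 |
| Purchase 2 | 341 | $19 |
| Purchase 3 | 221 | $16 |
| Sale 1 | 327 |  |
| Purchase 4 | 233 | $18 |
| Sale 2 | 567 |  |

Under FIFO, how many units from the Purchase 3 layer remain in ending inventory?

181

Sale 1 (327) [FIFO — oldest first]: 133 @ $17 + 194 @ $20 = $6,141
Sale 2 (567) [FIFO — oldest first]: 186 @ $20 + 341 @ $19 + 40 @ $16 = $10,839
Total COGS = $6,141 + $10,839 = $16,980
Ending inventory: 181 @ $16 + 233 @ $18 = $7,090
Check: goods available $24,070 = COGS $16,980 + ending $7,090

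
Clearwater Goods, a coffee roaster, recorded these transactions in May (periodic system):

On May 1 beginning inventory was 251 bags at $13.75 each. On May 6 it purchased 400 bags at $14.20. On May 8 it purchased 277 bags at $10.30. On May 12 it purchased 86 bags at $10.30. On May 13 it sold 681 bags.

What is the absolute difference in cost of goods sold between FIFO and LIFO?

$1,185.75

FIFO COGS: 251 @ $13.75 + 400 @ $14.20 + 30 @ $10.30 = $9,440.25
LIFO COGS: 86 @ $10.30 + 277 @ $10.30 + 318 @ $14.20 = $8,254.50
Difference = |$9,440.25 − $8,254.50| = $1,185.75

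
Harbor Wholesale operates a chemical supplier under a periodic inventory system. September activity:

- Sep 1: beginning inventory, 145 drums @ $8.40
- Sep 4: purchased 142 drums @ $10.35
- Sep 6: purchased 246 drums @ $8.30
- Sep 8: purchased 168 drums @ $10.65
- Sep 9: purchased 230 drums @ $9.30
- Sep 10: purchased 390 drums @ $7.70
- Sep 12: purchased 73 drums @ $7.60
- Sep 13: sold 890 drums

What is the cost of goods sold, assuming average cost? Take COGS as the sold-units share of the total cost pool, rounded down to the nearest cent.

COGS = $7,798.99

Sep 13, sell 890: 890/1394 × $12,215.50 → $7,798.99
Ending inventory (cost pool remaining) = $4,416.51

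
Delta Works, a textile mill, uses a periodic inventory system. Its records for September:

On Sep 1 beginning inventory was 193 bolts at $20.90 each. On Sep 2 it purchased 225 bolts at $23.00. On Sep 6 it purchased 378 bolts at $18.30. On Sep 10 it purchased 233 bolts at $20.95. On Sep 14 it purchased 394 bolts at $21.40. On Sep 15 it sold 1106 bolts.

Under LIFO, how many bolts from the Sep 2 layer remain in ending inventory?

124

Sep 15, 1106 sold [LIFO — newest first]: 394 @ $21.40 + 233 @ $20.95 + 378 @ $18.30 + 101 @ $23.00 = $22,553.35
Ending inventory: 193 @ $20.90 + 124 @ $23.00 = $6,885.70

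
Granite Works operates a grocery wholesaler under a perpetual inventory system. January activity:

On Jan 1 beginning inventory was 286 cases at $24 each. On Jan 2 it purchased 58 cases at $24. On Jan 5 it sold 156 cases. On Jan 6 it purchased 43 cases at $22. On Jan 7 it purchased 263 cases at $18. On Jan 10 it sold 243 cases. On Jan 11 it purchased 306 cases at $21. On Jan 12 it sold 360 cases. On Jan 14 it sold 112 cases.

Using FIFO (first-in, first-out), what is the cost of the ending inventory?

Ending inventory = $1,785

Jan 5, 156 sold [FIFO — oldest first]: 156 @ $24 = $3,744
Jan 10, 243 sold [FIFO — oldest first]: 130 @ $24 + 58 @ $24 + 43 @ $22 + 12 @ $18 = $5,674
Jan 12, 360 sold [FIFO — oldest first]: 251 @ $18 + 109 @ $21 = $6,807
Jan 14, 112 sold [FIFO — oldest first]: 112 @ $21 = $2,352
Total COGS = $3,744 + $5,674 + $6,807 + $2,352 = $18,577
Ending inventory: 85 @ $21 = $1,785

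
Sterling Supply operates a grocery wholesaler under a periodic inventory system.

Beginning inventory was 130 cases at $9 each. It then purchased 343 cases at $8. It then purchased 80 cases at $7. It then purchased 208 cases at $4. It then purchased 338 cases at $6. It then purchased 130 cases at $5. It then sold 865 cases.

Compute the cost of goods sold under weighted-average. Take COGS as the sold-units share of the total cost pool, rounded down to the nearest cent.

Sale 1, sell 865: 865/1229 × $7,984.00 → $5,619.33
Ending inventory (cost pool remaining) = $2,364.67

COGS = $5,619.33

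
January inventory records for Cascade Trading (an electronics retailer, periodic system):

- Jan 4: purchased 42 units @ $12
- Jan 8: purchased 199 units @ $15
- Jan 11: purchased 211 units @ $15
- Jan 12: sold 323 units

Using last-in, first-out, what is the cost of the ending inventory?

Ending inventory = $1,809

Jan 12, 323 sold [LIFO — newest first]: 211 @ $15 + 112 @ $15 = $4,845
Ending inventory: 42 @ $12 + 87 @ $15 = $1,809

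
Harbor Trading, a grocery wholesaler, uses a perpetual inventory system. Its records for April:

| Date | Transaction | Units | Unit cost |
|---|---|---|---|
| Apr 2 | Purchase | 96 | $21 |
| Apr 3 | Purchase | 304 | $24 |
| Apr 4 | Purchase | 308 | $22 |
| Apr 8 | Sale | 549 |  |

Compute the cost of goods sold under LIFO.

Apr 8, 549 sold [LIFO — newest first]: 308 @ $22 + 241 @ $24 = $12,560
Ending inventory: 96 @ $21 + 63 @ $24 = $3,528

COGS = $12,560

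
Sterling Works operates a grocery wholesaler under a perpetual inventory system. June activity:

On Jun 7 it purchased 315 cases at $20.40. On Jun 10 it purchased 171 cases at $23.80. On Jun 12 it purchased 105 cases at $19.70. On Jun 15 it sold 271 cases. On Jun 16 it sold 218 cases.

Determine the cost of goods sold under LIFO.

COGS = $10,483.50

Jun 15, 271 sold [LIFO — newest first]: 105 @ $19.70 + 166 @ $23.80 = $6,019.30
Jun 16, 218 sold [LIFO — newest first]: 5 @ $23.80 + 213 @ $20.40 = $4,464.20
Total COGS = $6,019.30 + $4,464.20 = $10,483.50
Ending inventory: 102 @ $20.40 = $2,080.80
Check: goods available $12,564.30 = COGS $10,483.50 + ending $2,080.80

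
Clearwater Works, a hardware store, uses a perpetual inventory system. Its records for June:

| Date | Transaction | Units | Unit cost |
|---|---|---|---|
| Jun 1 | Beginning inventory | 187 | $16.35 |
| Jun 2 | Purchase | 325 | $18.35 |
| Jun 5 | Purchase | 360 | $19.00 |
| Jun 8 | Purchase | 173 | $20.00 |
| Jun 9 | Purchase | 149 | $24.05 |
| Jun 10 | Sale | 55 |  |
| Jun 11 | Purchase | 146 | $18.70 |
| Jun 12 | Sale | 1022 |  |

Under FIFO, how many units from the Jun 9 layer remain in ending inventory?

117

Jun 10, 55 sold [FIFO — oldest first]: 55 @ $16.35 = $899.25
Jun 12, 1022 sold [FIFO — oldest first]: 132 @ $16.35 + 325 @ $18.35 + 360 @ $19.00 + 173 @ $20.00 + 32 @ $24.05 = $19,191.55
Total COGS = $899.25 + $19,191.55 = $20,090.80
Ending inventory: 117 @ $24.05 + 146 @ $18.70 = $5,544.05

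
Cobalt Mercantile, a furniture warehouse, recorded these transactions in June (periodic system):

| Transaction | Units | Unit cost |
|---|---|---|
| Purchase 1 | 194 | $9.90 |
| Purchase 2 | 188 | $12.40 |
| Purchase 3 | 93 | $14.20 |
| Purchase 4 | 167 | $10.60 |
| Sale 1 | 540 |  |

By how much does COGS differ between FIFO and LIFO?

FIFO COGS: 194 @ $9.90 + 188 @ $12.40 + 93 @ $14.20 + 65 @ $10.60 = $6,261.40
LIFO COGS: 167 @ $10.60 + 93 @ $14.20 + 188 @ $12.40 + 92 @ $9.90 = $6,332.80
Difference = |$6,261.40 − $6,332.80| = $71.40

$71.40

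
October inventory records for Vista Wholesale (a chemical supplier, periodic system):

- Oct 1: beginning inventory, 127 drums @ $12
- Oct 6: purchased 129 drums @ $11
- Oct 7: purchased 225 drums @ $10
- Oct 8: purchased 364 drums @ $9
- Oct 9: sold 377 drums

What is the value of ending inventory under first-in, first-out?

Oct 9, 377 sold [FIFO — oldest first]: 127 @ $12 + 129 @ $11 + 121 @ $10 = $4,153
Ending inventory: 104 @ $10 + 364 @ $9 = $4,316

Ending inventory = $4,316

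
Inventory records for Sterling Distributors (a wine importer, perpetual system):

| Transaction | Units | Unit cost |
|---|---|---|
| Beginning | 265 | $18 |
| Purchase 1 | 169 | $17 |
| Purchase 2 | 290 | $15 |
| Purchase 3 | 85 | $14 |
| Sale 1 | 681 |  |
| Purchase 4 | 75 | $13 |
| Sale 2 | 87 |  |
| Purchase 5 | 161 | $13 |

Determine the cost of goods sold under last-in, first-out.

COGS = $12,070

Sale 1 (681) [LIFO — newest first]: 85 @ $14 + 290 @ $15 + 169 @ $17 + 137 @ $18 = $10,879
Sale 2 (87) [LIFO — newest first]: 75 @ $13 + 12 @ $18 = $1,191
Total COGS = $10,879 + $1,191 = $12,070
Ending inventory: 116 @ $18 + 161 @ $13 = $4,181
Check: goods available $16,251 = COGS $12,070 + ending $4,181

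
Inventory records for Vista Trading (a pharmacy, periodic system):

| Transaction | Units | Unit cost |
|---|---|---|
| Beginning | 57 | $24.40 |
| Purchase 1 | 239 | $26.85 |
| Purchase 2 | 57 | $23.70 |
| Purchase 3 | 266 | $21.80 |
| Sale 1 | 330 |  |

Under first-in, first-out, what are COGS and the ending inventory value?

COGS = $8,613.75; ending inventory = $6,343.90

Sale 1 (330) [FIFO — oldest first]: 57 @ $24.40 + 239 @ $26.85 + 34 @ $23.70 = $8,613.75
Ending inventory: 23 @ $23.70 + 266 @ $21.80 = $6,343.90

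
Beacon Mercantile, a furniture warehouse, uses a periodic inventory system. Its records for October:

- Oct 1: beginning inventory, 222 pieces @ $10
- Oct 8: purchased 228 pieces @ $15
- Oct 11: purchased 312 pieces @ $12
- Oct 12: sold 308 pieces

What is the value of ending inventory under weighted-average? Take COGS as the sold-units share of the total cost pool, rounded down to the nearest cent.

Ending inventory = $5,591.00

Oct 12, sell 308: 308/762 × $9,384.00 → $3,793.00
Ending inventory (cost pool remaining) = $5,591.00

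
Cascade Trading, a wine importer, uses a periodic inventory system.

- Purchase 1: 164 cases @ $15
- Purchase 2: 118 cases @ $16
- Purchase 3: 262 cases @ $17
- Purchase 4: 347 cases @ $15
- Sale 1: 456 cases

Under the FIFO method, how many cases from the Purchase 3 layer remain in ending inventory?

88

Sale 1 (456) [FIFO — oldest first]: 164 @ $15 + 118 @ $16 + 174 @ $17 = $7,306
Ending inventory: 88 @ $17 + 347 @ $15 = $6,701
Check: goods available $14,007 = COGS $7,306 + ending $6,701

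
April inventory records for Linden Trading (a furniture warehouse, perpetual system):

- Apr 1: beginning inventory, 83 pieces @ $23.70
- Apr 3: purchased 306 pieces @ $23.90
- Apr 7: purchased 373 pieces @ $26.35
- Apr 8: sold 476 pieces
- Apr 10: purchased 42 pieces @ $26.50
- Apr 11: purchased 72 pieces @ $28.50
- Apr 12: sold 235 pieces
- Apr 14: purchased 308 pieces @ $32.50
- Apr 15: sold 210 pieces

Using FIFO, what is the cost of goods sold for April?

Apr 8, 476 sold [FIFO — oldest first]: 83 @ $23.70 + 306 @ $23.90 + 87 @ $26.35 = $11,572.95
Apr 12, 235 sold [FIFO — oldest first]: 235 @ $26.35 = $6,192.25
Apr 15, 210 sold [FIFO — oldest first]: 51 @ $26.35 + 42 @ $26.50 + 72 @ $28.50 + 45 @ $32.50 = $5,971.35
Total COGS = $11,572.95 + $6,192.25 + $5,971.35 = $23,736.55
Ending inventory: 263 @ $32.50 = $8,547.50
Check: goods available $32,284.05 = COGS $23,736.55 + ending $8,547.50

COGS = $23,736.55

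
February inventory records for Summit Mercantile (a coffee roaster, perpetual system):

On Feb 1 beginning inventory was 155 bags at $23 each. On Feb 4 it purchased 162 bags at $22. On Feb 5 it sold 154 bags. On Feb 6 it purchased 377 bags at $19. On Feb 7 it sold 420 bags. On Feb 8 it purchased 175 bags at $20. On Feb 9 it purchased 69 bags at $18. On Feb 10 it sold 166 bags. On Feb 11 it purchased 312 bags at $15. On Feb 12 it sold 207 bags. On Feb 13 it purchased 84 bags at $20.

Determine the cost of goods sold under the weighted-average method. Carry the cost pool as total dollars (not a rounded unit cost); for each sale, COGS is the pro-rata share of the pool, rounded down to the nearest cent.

COGS = $18,623.35

After Feb 1: 155 on hand, pool $3,565.00 (≈ $23.0000 each)
After Feb 4: 317 on hand, pool $7,129.00 (≈ $22.4890 each)
Feb 5, sell 154: 154/317 × $7,129.00 → $3,463.29
After Feb 6: 540 on hand, pool $10,828.71 (≈ $20.0532 each)
Feb 7, sell 420: 420/540 × $10,828.71 → $8,422.33
After Feb 8: 295 on hand, pool $5,906.38 (≈ $20.0216 each)
After Feb 9: 364 on hand, pool $7,148.38 (≈ $19.6384 each)
Feb 10, sell 166: 166/364 × $7,148.38 → $3,259.97
After Feb 11: 510 on hand, pool $8,568.41 (≈ $16.8008 each)
Feb 12, sell 207: 207/510 × $8,568.41 → $3,477.76
After Feb 13: 387 on hand, pool $6,770.65 (≈ $17.4952 each)
Total COGS = $3,463.29 + $8,422.33 + $3,259.97 + $3,477.76 = $18,623.35
Ending inventory (cost pool remaining) = $6,770.65
Check: goods available $25,394.00 = COGS $18,623.35 + ending $6,770.65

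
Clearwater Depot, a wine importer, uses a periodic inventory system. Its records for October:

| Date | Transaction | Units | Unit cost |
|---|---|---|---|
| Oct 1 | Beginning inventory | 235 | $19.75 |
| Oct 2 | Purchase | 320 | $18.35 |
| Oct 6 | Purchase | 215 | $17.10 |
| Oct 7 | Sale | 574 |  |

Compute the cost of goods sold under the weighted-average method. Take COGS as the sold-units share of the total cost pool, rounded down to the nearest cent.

COGS = $10,577.81

Oct 7, sell 574: 574/770 × $14,189.75 → $10,577.81
Ending inventory (cost pool remaining) = $3,611.94
Check: goods available $14,189.75 = COGS $10,577.81 + ending $3,611.94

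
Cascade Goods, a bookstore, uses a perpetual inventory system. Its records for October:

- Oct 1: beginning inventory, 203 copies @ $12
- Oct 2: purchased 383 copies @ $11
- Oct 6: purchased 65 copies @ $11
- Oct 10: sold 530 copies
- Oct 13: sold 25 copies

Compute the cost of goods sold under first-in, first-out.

COGS = $6,308

Oct 10, 530 sold [FIFO — oldest first]: 203 @ $12 + 327 @ $11 = $6,033
Oct 13, 25 sold [FIFO — oldest first]: 25 @ $11 = $275
Total COGS = $6,033 + $275 = $6,308
Ending inventory: 31 @ $11 + 65 @ $11 = $1,056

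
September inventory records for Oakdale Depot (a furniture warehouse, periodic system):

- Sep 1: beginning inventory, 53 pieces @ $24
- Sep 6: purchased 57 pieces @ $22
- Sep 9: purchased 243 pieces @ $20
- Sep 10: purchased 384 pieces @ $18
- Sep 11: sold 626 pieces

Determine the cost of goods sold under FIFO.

COGS = $12,300

Sep 11, 626 sold [FIFO — oldest first]: 53 @ $24 + 57 @ $22 + 243 @ $20 + 273 @ $18 = $12,300
Ending inventory: 111 @ $18 = $1,998
Check: goods available $14,298 = COGS $12,300 + ending $1,998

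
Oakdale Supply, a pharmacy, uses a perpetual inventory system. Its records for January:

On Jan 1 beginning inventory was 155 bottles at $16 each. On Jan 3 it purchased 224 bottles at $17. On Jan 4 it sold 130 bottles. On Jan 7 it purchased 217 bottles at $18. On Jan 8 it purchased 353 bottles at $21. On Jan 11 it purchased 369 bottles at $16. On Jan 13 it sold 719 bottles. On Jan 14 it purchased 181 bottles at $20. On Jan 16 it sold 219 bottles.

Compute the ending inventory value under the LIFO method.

Ending inventory = $7,354

Jan 4, 130 sold [LIFO — newest first]: 130 @ $17 = $2,210
Jan 13, 719 sold [LIFO — newest first]: 369 @ $16 + 350 @ $21 = $13,254
Jan 16, 219 sold [LIFO — newest first]: 181 @ $20 + 3 @ $21 + 35 @ $18 = $4,313
Total COGS = $2,210 + $13,254 + $4,313 = $19,777
Ending inventory: 155 @ $16 + 94 @ $17 + 182 @ $18 = $7,354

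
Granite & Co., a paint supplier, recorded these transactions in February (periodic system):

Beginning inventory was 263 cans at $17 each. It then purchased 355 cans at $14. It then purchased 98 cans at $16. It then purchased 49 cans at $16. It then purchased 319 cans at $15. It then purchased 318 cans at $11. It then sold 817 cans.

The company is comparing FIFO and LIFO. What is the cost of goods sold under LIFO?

COGS = $11,097

FIFO COGS: 263 @ $17 + 355 @ $14 + 98 @ $16 + 49 @ $16 + 52 @ $15 = $12,573
LIFO COGS: 318 @ $11 + 319 @ $15 + 49 @ $16 + 98 @ $16 + 33 @ $14 = $11,097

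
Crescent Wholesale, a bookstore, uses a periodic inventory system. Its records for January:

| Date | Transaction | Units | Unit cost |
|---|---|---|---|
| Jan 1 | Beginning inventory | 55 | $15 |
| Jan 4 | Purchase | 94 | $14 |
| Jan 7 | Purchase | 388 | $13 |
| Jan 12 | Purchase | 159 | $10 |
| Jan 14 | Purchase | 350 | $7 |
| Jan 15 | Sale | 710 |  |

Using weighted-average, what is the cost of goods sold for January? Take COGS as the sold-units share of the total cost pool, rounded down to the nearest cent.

Jan 15, sell 710: 710/1046 × $11,225.00 → $7,619.26
Ending inventory (cost pool remaining) = $3,605.74

COGS = $7,619.26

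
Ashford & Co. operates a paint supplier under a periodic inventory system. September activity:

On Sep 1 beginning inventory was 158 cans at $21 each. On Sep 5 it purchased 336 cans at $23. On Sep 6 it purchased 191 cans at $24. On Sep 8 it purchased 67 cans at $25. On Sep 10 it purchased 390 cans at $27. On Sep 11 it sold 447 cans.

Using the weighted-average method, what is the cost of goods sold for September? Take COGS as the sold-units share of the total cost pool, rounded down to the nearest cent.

COGS = $10,895.13

Sep 11, sell 447: 447/1142 × $27,835.00 → $10,895.13
Ending inventory (cost pool remaining) = $16,939.87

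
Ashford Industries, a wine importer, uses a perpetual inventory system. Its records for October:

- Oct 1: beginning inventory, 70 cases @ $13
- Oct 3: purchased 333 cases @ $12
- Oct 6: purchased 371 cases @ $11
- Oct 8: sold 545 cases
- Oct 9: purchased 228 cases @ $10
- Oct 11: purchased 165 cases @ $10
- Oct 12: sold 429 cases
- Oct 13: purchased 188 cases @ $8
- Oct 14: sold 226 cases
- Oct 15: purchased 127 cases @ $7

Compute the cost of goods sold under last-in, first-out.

COGS = $12,491

Oct 8, 545 sold [LIFO — newest first]: 371 @ $11 + 174 @ $12 = $6,169
Oct 12, 429 sold [LIFO — newest first]: 165 @ $10 + 228 @ $10 + 36 @ $12 = $4,362
Oct 14, 226 sold [LIFO — newest first]: 188 @ $8 + 38 @ $12 = $1,960
Total COGS = $6,169 + $4,362 + $1,960 = $12,491
Ending inventory: 70 @ $13 + 85 @ $12 + 127 @ $7 = $2,819
Check: goods available $15,310 = COGS $12,491 + ending $2,819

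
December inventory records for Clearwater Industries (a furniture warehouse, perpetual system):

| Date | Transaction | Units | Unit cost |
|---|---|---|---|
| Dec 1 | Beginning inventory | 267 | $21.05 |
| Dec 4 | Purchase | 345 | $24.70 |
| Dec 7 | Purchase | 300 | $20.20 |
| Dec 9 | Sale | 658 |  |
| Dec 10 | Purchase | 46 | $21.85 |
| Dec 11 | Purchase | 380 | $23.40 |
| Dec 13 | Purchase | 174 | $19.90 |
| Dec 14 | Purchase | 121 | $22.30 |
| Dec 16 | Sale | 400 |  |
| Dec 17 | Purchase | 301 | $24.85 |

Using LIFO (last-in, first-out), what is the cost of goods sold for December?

COGS = $23,473.05

Dec 9, 658 sold [LIFO — newest first]: 300 @ $20.20 + 345 @ $24.70 + 13 @ $21.05 = $14,855.15
Dec 16, 400 sold [LIFO — newest first]: 121 @ $22.30 + 174 @ $19.90 + 105 @ $23.40 = $8,617.90
Total COGS = $14,855.15 + $8,617.90 = $23,473.05
Ending inventory: 254 @ $21.05 + 46 @ $21.85 + 275 @ $23.40 + 301 @ $24.85 = $20,266.65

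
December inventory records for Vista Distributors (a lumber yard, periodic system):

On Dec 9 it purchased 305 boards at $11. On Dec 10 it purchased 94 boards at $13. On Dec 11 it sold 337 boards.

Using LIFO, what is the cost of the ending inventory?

Ending inventory = $682

Dec 11, 337 sold [LIFO — newest first]: 94 @ $13 + 243 @ $11 = $3,895
Ending inventory: 62 @ $11 = $682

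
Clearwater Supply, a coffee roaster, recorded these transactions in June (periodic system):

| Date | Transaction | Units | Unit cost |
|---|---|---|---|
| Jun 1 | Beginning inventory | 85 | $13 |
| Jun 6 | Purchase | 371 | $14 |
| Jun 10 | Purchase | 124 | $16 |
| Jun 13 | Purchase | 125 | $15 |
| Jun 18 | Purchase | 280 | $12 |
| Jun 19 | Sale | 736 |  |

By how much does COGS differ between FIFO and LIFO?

$413

FIFO COGS: 85 @ $13 + 371 @ $14 + 124 @ $16 + 125 @ $15 + 31 @ $12 = $10,530
LIFO COGS: 280 @ $12 + 125 @ $15 + 124 @ $16 + 207 @ $14 = $10,117
Difference = |$10,530 − $10,117| = $413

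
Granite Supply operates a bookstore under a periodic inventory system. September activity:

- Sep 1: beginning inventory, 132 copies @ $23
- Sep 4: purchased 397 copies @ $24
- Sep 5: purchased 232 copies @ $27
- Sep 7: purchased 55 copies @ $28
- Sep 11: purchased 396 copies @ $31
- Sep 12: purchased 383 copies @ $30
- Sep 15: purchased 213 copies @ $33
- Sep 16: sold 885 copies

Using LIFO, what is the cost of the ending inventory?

Sep 16, 885 sold [LIFO — newest first]: 213 @ $33 + 383 @ $30 + 289 @ $31 = $27,478
Ending inventory: 132 @ $23 + 397 @ $24 + 232 @ $27 + 55 @ $28 + 107 @ $31 = $23,685
Check: goods available $51,163 = COGS $27,478 + ending $23,685

Ending inventory = $23,685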